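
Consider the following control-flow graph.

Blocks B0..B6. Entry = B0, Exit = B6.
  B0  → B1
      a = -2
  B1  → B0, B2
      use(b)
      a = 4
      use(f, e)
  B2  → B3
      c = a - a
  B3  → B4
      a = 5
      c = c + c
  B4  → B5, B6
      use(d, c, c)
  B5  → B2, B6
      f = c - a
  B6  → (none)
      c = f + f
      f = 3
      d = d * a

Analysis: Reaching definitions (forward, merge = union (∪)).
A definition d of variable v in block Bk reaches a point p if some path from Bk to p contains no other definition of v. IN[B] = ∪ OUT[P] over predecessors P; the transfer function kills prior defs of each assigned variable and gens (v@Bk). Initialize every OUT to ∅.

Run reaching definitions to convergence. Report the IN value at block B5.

Fixpoint table:
  B0:  IN={a@B1}  OUT={a@B0}
  B1:  IN={a@B0}  OUT={a@B1}
  B2:  IN={a@B1, a@B3, c@B3, f@B5}  OUT={a@B1, a@B3, c@B2, f@B5}
  B3:  IN={a@B1, a@B3, c@B2, f@B5}  OUT={a@B3, c@B3, f@B5}
  B4:  IN={a@B3, c@B3, f@B5}  OUT={a@B3, c@B3, f@B5}
  B5:  IN={a@B3, c@B3, f@B5}  OUT={a@B3, c@B3, f@B5}
  B6:  IN={a@B3, c@B3, f@B5}  OUT={a@B3, c@B6, d@B6, f@B6}

Merge at B5: IN[B5] = OUT[B4] = {a@B3, c@B3, f@B5}

Answer: {a@B3, c@B3, f@B5}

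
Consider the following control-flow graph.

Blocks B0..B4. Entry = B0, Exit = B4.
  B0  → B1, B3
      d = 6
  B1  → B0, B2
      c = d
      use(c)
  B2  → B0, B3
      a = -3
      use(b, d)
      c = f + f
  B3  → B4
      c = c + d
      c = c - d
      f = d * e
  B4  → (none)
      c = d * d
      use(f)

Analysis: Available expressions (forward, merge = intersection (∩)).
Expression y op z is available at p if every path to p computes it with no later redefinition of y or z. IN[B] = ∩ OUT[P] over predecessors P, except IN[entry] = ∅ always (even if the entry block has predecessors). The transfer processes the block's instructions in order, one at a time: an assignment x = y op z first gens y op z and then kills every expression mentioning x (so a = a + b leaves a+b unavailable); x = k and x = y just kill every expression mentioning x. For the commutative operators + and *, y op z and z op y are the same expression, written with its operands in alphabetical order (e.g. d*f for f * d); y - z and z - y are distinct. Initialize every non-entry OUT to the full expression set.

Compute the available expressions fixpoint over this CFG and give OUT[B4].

Fixpoint table:
  B0:   IN={}   OUT={}
  B1:   IN={}   OUT={}
  B2:   IN={}   OUT={f+f}
  B3:   IN={}   OUT={d*e}
  B4:   IN={d*e}   OUT={d*d, d*e}

Merge at B4: IN[B4] = OUT[B3] = {d*e}
Applying B4's transfer function to that IN value gives OUT[B4] (row B4 above).

Answer: {d*d, d*e}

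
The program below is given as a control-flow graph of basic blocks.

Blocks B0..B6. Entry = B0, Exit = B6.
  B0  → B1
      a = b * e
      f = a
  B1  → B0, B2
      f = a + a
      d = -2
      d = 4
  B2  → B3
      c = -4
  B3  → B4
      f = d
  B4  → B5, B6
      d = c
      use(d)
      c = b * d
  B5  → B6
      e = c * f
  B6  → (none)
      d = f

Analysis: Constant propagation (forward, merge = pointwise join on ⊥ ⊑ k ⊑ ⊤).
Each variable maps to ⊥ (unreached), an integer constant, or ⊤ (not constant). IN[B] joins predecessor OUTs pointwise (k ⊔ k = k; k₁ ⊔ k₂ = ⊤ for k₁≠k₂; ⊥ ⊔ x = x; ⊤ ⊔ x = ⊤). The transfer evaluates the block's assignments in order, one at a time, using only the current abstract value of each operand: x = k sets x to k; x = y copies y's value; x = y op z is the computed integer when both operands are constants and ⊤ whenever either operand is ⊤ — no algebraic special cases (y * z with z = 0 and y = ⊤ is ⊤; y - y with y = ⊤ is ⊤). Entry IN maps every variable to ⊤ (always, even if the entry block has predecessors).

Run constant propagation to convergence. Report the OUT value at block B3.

Answer: {a: ⊤, b: ⊤, c: -4, d: 4, e: ⊤, f: 4}

Trace:
Per-block solution:
  B0:  IN=(all ⊤)  OUT=(all ⊤)
  B1:  IN=(all ⊤)  OUT={d:4; rest ⊤}
  B2:  IN={d:4; rest ⊤}  OUT={c:-4, d:4; rest ⊤}
  B3:  IN={c:-4, d:4; rest ⊤}  OUT={c:-4, d:4, f:4; rest ⊤}
  B4:  IN={c:-4, d:4, f:4; rest ⊤}  OUT={d:-4, f:4; rest ⊤}
  B5:  IN={d:-4, f:4; rest ⊤}  OUT={d:-4, f:4; rest ⊤}
  B6:  IN={d:-4, f:4; rest ⊤}  OUT={d:4, f:4; rest ⊤}

Merge at B3: IN[B3] = OUT[B2] = {a: ⊤, b: ⊤, c: -4, d: 4, e: ⊤, f: ⊤}
Applying B3's transfer function to that IN value gives OUT[B3] (row B3 above).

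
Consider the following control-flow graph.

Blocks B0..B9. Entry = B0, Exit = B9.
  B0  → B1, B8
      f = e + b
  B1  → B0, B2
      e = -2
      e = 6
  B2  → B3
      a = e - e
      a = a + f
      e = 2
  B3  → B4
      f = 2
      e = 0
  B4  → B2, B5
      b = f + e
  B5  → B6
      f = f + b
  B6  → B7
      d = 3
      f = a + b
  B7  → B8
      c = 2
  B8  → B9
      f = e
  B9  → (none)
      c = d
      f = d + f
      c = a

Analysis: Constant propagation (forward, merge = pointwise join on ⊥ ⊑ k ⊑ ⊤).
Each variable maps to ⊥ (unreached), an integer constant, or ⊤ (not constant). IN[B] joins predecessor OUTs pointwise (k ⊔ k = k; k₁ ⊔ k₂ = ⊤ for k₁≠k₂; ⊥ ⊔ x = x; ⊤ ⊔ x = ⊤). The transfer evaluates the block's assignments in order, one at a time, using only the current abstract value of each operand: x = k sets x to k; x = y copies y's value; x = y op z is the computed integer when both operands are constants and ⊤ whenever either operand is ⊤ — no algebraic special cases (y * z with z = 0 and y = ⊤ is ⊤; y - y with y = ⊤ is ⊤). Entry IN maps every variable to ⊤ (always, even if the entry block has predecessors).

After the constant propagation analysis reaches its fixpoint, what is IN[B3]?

Answer: {a: ⊤, b: ⊤, c: ⊤, d: ⊤, e: 2, f: ⊤}

Derivation:
Fixpoint table:
  B0:   IN=(all ⊤)   OUT=(all ⊤)
  B1:   IN=(all ⊤)   OUT={e:6; rest ⊤}
  B2:   IN=(all ⊤)   OUT={e:2; rest ⊤}
  B3:   IN={e:2; rest ⊤}   OUT={e:0, f:2; rest ⊤}
  B4:   IN={e:0, f:2; rest ⊤}   OUT={b:2, e:0, f:2; rest ⊤}
  B5:   IN={b:2, e:0, f:2; rest ⊤}   OUT={b:2, e:0, f:4; rest ⊤}
  B6:   IN={b:2, e:0, f:4; rest ⊤}   OUT={b:2, d:3, e:0; rest ⊤}
  B7:   IN={b:2, d:3, e:0; rest ⊤}   OUT={b:2, c:2, d:3, e:0; rest ⊤}
  B8:   IN=(all ⊤)   OUT=(all ⊤)
  B9:   IN=(all ⊤)   OUT=(all ⊤)

Merge at B3: IN[B3] = OUT[B2] = {a: ⊤, b: ⊤, c: ⊤, d: ⊤, e: 2, f: ⊤}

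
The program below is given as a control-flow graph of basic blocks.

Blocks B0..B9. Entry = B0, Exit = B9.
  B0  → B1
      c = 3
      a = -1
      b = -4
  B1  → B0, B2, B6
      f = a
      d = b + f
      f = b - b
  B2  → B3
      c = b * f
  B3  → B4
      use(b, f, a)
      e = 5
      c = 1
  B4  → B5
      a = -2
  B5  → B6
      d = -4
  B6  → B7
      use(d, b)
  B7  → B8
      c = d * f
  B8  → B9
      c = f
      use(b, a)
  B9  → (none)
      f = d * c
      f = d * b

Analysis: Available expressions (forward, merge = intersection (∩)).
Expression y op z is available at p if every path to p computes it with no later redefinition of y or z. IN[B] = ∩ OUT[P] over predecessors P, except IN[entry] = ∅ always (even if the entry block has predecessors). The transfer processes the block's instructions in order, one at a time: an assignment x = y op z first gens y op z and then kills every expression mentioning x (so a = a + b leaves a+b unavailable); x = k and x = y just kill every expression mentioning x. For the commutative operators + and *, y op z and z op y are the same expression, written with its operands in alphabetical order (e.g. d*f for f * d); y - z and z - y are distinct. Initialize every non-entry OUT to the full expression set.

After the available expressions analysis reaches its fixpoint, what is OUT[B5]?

Converged values:
  B0: | IN={} | OUT={}
  B1: | IN={} | OUT={b-b}
  B2: | IN={b-b} | OUT={b*f, b-b}
  B3: | IN={b*f, b-b} | OUT={b*f, b-b}
  B4: | IN={b*f, b-b} | OUT={b*f, b-b}
  B5: | IN={b*f, b-b} | OUT={b*f, b-b}
  B6: | IN={b-b} | OUT={b-b}
  B7: | IN={b-b} | OUT={b-b, d*f}
  B8: | IN={b-b, d*f} | OUT={b-b, d*f}
  B9: | IN={b-b, d*f} | OUT={b*d, b-b, c*d}

Merge at B5: IN[B5] = OUT[B4] = {b*f, b-b}
Applying B5's transfer function to that IN value gives OUT[B5] (row B5 above).

Answer: {b*f, b-b}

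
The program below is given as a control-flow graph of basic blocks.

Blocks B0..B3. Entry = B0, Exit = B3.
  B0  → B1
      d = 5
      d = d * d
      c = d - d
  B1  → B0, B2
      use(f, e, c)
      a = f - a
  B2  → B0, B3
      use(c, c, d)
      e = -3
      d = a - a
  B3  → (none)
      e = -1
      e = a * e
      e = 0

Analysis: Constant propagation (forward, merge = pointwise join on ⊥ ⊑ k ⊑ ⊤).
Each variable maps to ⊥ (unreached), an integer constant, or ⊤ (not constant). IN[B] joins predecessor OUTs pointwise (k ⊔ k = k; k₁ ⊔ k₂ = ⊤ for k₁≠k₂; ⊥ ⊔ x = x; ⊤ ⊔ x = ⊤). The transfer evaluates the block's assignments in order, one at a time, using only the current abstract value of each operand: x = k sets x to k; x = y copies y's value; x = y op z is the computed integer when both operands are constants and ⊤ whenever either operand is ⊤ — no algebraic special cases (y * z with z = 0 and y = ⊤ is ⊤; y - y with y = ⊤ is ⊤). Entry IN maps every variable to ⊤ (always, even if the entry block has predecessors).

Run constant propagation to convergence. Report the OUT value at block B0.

Per-block solution:
  B0:   IN=(all ⊤)   OUT={c:0, d:25; rest ⊤}
  B1:   IN={c:0, d:25; rest ⊤}   OUT={c:0, d:25; rest ⊤}
  B2:   IN={c:0, d:25; rest ⊤}   OUT={c:0, e:-3; rest ⊤}
  B3:   IN={c:0, e:-3; rest ⊤}   OUT={c:0, e:0; rest ⊤}

Merge at B0 (entry node, so the boundary value (all ⊤) is joined with the incoming edge(s)): IN[B0] = (all ⊤) ⊔ OUT[B1] ⊔ OUT[B2] = {a: ⊤, b: ⊤, c: ⊤, d: ⊤, e: ⊤, f: ⊤}
Applying B0's transfer function to that IN value gives OUT[B0] (row B0 above).

Answer: {a: ⊤, b: ⊤, c: 0, d: 25, e: ⊤, f: ⊤}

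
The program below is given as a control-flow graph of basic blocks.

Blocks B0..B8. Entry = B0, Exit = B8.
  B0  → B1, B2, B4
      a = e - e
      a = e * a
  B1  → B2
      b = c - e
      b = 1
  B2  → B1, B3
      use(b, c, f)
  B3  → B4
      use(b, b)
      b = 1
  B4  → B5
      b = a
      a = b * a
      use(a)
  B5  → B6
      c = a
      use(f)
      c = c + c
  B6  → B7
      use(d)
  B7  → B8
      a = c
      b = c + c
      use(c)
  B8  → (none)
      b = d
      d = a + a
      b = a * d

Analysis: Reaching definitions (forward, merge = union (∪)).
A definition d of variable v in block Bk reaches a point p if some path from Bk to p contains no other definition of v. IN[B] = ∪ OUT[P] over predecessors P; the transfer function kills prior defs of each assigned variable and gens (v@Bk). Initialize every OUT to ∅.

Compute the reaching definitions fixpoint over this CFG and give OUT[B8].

Answer: {a@B7, b@B8, c@B5, d@B8}

Derivation:
Per-block solution:
  B0:   IN={}   OUT={a@B0}
  B1:   IN={a@B0, b@B1}   OUT={a@B0, b@B1}
  B2:   IN={a@B0, b@B1}   OUT={a@B0, b@B1}
  B3:   IN={a@B0, b@B1}   OUT={a@B0, b@B3}
  B4:   IN={a@B0, b@B3}   OUT={a@B4, b@B4}
  B5:   IN={a@B4, b@B4}   OUT={a@B4, b@B4, c@B5}
  B6:   IN={a@B4, b@B4, c@B5}   OUT={a@B4, b@B4, c@B5}
  B7:   IN={a@B4, b@B4, c@B5}   OUT={a@B7, b@B7, c@B5}
  B8:   IN={a@B7, b@B7, c@B5}   OUT={a@B7, b@B8, c@B5, d@B8}

Merge at B8: IN[B8] = OUT[B7] = {a@B7, b@B7, c@B5}
Applying B8's transfer function to that IN value gives OUT[B8] (row B8 above).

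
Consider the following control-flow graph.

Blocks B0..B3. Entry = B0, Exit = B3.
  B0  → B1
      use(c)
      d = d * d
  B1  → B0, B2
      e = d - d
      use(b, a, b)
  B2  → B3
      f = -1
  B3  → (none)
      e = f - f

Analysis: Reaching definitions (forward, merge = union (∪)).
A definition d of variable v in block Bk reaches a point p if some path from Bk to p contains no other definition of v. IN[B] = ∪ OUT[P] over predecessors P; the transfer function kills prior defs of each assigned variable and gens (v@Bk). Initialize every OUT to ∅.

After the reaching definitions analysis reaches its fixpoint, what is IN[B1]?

Per-block solution:
  B0:  IN={d@B0, e@B1}  OUT={d@B0, e@B1}
  B1:  IN={d@B0, e@B1}  OUT={d@B0, e@B1}
  B2:  IN={d@B0, e@B1}  OUT={d@B0, e@B1, f@B2}
  B3:  IN={d@B0, e@B1, f@B2}  OUT={d@B0, e@B3, f@B2}

Merge at B1: IN[B1] = OUT[B0] = {d@B0, e@B1}

Answer: {d@B0, e@B1}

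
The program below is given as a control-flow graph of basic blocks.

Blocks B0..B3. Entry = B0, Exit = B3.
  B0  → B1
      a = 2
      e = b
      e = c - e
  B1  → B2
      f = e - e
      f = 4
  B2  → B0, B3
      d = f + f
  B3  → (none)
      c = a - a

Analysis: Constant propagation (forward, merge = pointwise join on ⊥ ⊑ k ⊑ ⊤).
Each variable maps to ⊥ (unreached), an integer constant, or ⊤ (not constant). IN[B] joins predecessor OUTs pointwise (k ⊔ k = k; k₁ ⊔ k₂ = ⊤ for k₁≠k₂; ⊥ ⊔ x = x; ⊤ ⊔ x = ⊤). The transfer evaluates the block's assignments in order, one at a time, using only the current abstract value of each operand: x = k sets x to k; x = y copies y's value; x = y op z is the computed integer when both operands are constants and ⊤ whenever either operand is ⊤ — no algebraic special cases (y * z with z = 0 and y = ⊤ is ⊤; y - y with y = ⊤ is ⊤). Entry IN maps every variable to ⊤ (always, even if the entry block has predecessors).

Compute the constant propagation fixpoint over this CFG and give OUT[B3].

Answer: {a: 2, b: ⊤, c: 0, d: 8, e: ⊤, f: 4}

Derivation:
Per-block solution:
  B0: | IN=(all ⊤) | OUT={a:2; rest ⊤}
  B1: | IN={a:2; rest ⊤} | OUT={a:2, f:4; rest ⊤}
  B2: | IN={a:2, f:4; rest ⊤} | OUT={a:2, d:8, f:4; rest ⊤}
  B3: | IN={a:2, d:8, f:4; rest ⊤} | OUT={a:2, c:0, d:8, f:4; rest ⊤}

Merge at B3: IN[B3] = OUT[B2] = {a: 2, b: ⊤, c: ⊤, d: 8, e: ⊤, f: 4}
Applying B3's transfer function to that IN value gives OUT[B3] (row B3 above).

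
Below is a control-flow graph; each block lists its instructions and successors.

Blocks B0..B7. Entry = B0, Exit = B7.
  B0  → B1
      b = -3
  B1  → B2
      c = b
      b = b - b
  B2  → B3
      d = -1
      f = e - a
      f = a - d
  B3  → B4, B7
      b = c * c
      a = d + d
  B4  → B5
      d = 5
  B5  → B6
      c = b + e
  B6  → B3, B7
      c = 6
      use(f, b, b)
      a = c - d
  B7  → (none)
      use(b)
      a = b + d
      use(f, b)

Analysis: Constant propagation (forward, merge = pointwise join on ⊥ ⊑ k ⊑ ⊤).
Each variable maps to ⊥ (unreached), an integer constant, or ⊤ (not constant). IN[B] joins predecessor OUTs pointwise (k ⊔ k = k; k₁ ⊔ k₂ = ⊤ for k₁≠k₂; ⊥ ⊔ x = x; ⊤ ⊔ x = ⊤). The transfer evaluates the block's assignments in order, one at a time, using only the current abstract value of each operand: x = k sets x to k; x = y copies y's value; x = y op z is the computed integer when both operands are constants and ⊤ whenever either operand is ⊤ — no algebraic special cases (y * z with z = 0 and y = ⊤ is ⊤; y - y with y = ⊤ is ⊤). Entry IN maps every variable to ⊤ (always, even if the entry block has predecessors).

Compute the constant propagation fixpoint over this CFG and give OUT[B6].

Answer: {a: 1, b: ⊤, c: 6, d: 5, e: ⊤, f: ⊤}

Working:
Per-block solution:
  B0:   IN=(all ⊤)   OUT={b:-3; rest ⊤}
  B1:   IN={b:-3; rest ⊤}   OUT={b:0, c:-3; rest ⊤}
  B2:   IN={b:0, c:-3; rest ⊤}   OUT={b:0, c:-3, d:-1; rest ⊤}
  B3:   IN=(all ⊤)   OUT=(all ⊤)
  B4:   IN=(all ⊤)   OUT={d:5; rest ⊤}
  B5:   IN={d:5; rest ⊤}   OUT={d:5; rest ⊤}
  B6:   IN={d:5; rest ⊤}   OUT={a:1, c:6, d:5; rest ⊤}
  B7:   IN=(all ⊤)   OUT=(all ⊤)

Merge at B6: IN[B6] = OUT[B5] = {a: ⊤, b: ⊤, c: ⊤, d: 5, e: ⊤, f: ⊤}
Applying B6's transfer function to that IN value gives OUT[B6] (row B6 above).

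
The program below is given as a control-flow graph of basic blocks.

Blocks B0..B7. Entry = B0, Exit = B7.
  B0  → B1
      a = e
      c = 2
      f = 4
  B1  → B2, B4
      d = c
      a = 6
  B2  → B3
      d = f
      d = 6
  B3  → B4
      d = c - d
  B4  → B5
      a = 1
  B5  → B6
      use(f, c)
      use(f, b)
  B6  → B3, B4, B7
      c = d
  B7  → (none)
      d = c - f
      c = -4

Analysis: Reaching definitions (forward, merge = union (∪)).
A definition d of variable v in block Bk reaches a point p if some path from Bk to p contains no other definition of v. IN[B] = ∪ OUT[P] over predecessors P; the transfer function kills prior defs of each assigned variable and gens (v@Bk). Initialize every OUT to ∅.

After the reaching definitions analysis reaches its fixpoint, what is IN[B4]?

Answer: {a@B1, a@B4, c@B0, c@B6, d@B1, d@B3, f@B0}

Working:
Converged values:
  B0:  IN={}  OUT={a@B0, c@B0, f@B0}
  B1:  IN={a@B0, c@B0, f@B0}  OUT={a@B1, c@B0, d@B1, f@B0}
  B2:  IN={a@B1, c@B0, d@B1, f@B0}  OUT={a@B1, c@B0, d@B2, f@B0}
  B3:  IN={a@B1, a@B4, c@B0, c@B6, d@B1, d@B2, d@B3, f@B0}  OUT={a@B1, a@B4, c@B0, c@B6, d@B3, f@B0}
  B4:  IN={a@B1, a@B4, c@B0, c@B6, d@B1, d@B3, f@B0}  OUT={a@B4, c@B0, c@B6, d@B1, d@B3, f@B0}
  B5:  IN={a@B4, c@B0, c@B6, d@B1, d@B3, f@B0}  OUT={a@B4, c@B0, c@B6, d@B1, d@B3, f@B0}
  B6:  IN={a@B4, c@B0, c@B6, d@B1, d@B3, f@B0}  OUT={a@B4, c@B6, d@B1, d@B3, f@B0}
  B7:  IN={a@B4, c@B6, d@B1, d@B3, f@B0}  OUT={a@B4, c@B7, d@B7, f@B0}

Merge at B4: IN[B4] = OUT[B1] ⊔ OUT[B3] ⊔ OUT[B6] = {a@B1, a@B4, c@B0, c@B6, d@B1, d@B3, f@B0}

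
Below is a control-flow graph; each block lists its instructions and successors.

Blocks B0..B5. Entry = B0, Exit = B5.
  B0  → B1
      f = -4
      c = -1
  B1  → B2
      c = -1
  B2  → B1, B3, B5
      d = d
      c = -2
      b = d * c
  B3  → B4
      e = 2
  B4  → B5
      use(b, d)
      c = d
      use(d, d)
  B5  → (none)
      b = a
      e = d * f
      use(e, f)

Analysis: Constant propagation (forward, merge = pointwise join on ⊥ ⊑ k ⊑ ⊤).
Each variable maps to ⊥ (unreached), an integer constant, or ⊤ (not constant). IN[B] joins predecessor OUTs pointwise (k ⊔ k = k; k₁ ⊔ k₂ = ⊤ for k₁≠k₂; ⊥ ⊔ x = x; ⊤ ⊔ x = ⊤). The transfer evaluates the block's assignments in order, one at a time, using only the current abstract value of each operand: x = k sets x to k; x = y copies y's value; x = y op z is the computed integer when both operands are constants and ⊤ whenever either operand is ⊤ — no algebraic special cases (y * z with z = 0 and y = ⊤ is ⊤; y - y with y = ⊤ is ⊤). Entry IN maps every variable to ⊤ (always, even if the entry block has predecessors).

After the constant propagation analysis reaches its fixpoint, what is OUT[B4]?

Answer: {a: ⊤, b: ⊤, c: ⊤, d: ⊤, e: 2, f: -4}

Trace:
Fixpoint table:
  B0: | IN=(all ⊤) | OUT={c:-1, f:-4; rest ⊤}
  B1: | IN={f:-4; rest ⊤} | OUT={c:-1, f:-4; rest ⊤}
  B2: | IN={c:-1, f:-4; rest ⊤} | OUT={c:-2, f:-4; rest ⊤}
  B3: | IN={c:-2, f:-4; rest ⊤} | OUT={c:-2, e:2, f:-4; rest ⊤}
  B4: | IN={c:-2, e:2, f:-4; rest ⊤} | OUT={e:2, f:-4; rest ⊤}
  B5: | IN={f:-4; rest ⊤} | OUT={f:-4; rest ⊤}

Merge at B4: IN[B4] = OUT[B3] = {a: ⊤, b: ⊤, c: -2, d: ⊤, e: 2, f: -4}
Applying B4's transfer function to that IN value gives OUT[B4] (row B4 above).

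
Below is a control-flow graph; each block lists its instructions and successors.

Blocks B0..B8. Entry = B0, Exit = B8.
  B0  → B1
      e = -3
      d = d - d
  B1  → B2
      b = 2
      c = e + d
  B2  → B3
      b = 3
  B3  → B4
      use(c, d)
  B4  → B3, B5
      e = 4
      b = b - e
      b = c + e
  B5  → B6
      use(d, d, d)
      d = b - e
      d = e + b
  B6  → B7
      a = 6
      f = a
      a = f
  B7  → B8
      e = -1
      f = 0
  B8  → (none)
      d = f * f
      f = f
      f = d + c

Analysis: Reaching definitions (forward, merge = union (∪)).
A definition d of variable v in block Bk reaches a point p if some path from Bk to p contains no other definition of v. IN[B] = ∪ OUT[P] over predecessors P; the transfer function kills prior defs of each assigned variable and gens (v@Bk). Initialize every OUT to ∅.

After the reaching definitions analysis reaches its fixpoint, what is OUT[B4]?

Converged values:
  B0: | IN={} | OUT={d@B0, e@B0}
  B1: | IN={d@B0, e@B0} | OUT={b@B1, c@B1, d@B0, e@B0}
  B2: | IN={b@B1, c@B1, d@B0, e@B0} | OUT={b@B2, c@B1, d@B0, e@B0}
  B3: | IN={b@B2, b@B4, c@B1, d@B0, e@B0, e@B4} | OUT={b@B2, b@B4, c@B1, d@B0, e@B0, e@B4}
  B4: | IN={b@B2, b@B4, c@B1, d@B0, e@B0, e@B4} | OUT={b@B4, c@B1, d@B0, e@B4}
  B5: | IN={b@B4, c@B1, d@B0, e@B4} | OUT={b@B4, c@B1, d@B5, e@B4}
  B6: | IN={b@B4, c@B1, d@B5, e@B4} | OUT={a@B6, b@B4, c@B1, d@B5, e@B4, f@B6}
  B7: | IN={a@B6, b@B4, c@B1, d@B5, e@B4, f@B6} | OUT={a@B6, b@B4, c@B1, d@B5, e@B7, f@B7}
  B8: | IN={a@B6, b@B4, c@B1, d@B5, e@B7, f@B7} | OUT={a@B6, b@B4, c@B1, d@B8, e@B7, f@B8}

Merge at B4: IN[B4] = OUT[B3] = {b@B2, b@B4, c@B1, d@B0, e@B0, e@B4}
Applying B4's transfer function to that IN value gives OUT[B4] (row B4 above).

Answer: {b@B4, c@B1, d@B0, e@B4}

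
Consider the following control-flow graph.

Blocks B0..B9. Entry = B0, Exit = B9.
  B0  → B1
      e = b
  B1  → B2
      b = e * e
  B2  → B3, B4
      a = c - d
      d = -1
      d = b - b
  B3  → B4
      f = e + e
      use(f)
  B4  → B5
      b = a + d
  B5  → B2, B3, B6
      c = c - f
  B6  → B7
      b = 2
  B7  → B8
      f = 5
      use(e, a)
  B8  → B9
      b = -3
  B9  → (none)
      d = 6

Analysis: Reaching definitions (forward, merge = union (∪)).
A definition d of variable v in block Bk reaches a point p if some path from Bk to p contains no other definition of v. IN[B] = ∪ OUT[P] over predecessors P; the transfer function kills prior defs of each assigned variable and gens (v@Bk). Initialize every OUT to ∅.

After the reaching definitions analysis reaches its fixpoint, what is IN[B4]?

Per-block solution:
  B0:   IN={}   OUT={e@B0}
  B1:   IN={e@B0}   OUT={b@B1, e@B0}
  B2:   IN={a@B2, b@B1, b@B4, c@B5, d@B2, e@B0, f@B3}   OUT={a@B2, b@B1, b@B4, c@B5, d@B2, e@B0, f@B3}
  B3:   IN={a@B2, b@B1, b@B4, c@B5, d@B2, e@B0, f@B3}   OUT={a@B2, b@B1, b@B4, c@B5, d@B2, e@B0, f@B3}
  B4:   IN={a@B2, b@B1, b@B4, c@B5, d@B2, e@B0, f@B3}   OUT={a@B2, b@B4, c@B5, d@B2, e@B0, f@B3}
  B5:   IN={a@B2, b@B4, c@B5, d@B2, e@B0, f@B3}   OUT={a@B2, b@B4, c@B5, d@B2, e@B0, f@B3}
  B6:   IN={a@B2, b@B4, c@B5, d@B2, e@B0, f@B3}   OUT={a@B2, b@B6, c@B5, d@B2, e@B0, f@B3}
  B7:   IN={a@B2, b@B6, c@B5, d@B2, e@B0, f@B3}   OUT={a@B2, b@B6, c@B5, d@B2, e@B0, f@B7}
  B8:   IN={a@B2, b@B6, c@B5, d@B2, e@B0, f@B7}   OUT={a@B2, b@B8, c@B5, d@B2, e@B0, f@B7}
  B9:   IN={a@B2, b@B8, c@B5, d@B2, e@B0, f@B7}   OUT={a@B2, b@B8, c@B5, d@B9, e@B0, f@B7}

Merge at B4: IN[B4] = OUT[B2] ⊔ OUT[B3] = {a@B2, b@B1, b@B4, c@B5, d@B2, e@B0, f@B3}

Answer: {a@B2, b@B1, b@B4, c@B5, d@B2, e@B0, f@B3}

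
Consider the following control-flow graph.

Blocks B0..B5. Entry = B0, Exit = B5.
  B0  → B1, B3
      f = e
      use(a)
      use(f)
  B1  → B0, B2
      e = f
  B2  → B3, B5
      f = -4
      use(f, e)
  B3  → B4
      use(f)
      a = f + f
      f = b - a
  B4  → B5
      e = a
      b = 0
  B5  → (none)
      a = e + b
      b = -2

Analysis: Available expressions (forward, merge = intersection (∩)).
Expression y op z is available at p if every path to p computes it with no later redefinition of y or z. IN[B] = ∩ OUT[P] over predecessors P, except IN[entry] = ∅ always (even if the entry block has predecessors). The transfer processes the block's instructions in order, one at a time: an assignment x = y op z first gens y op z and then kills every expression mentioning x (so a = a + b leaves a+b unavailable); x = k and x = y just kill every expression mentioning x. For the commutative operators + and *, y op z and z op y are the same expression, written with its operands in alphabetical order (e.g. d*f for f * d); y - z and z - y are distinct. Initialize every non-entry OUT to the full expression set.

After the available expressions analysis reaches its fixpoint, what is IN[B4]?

Per-block solution:
  B0:  IN={}  OUT={}
  B1:  IN={}  OUT={}
  B2:  IN={}  OUT={}
  B3:  IN={}  OUT={b-a}
  B4:  IN={b-a}  OUT={}
  B5:  IN={}  OUT={}

Merge at B4: IN[B4] = OUT[B3] = {b-a}

Answer: {b-a}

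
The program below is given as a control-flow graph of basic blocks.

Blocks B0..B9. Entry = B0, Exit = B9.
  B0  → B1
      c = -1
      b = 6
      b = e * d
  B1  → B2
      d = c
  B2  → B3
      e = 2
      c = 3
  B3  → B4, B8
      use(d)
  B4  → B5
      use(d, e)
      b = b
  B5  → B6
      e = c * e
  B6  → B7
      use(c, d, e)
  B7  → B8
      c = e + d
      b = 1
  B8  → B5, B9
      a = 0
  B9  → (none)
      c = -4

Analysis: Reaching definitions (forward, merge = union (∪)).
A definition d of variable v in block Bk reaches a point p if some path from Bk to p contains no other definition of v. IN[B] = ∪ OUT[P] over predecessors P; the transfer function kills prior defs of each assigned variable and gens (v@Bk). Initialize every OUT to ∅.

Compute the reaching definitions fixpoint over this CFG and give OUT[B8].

Answer: {a@B8, b@B0, b@B7, c@B2, c@B7, d@B1, e@B2, e@B5}

Working:
Per-block solution:
  B0:   IN={}   OUT={b@B0, c@B0}
  B1:   IN={b@B0, c@B0}   OUT={b@B0, c@B0, d@B1}
  B2:   IN={b@B0, c@B0, d@B1}   OUT={b@B0, c@B2, d@B1, e@B2}
  B3:   IN={b@B0, c@B2, d@B1, e@B2}   OUT={b@B0, c@B2, d@B1, e@B2}
  B4:   IN={b@B0, c@B2, d@B1, e@B2}   OUT={b@B4, c@B2, d@B1, e@B2}
  B5:   IN={a@B8, b@B0, b@B4, b@B7, c@B2, c@B7, d@B1, e@B2, e@B5}   OUT={a@B8, b@B0, b@B4, b@B7, c@B2, c@B7, d@B1, e@B5}
  B6:   IN={a@B8, b@B0, b@B4, b@B7, c@B2, c@B7, d@B1, e@B5}   OUT={a@B8, b@B0, b@B4, b@B7, c@B2, c@B7, d@B1, e@B5}
  B7:   IN={a@B8, b@B0, b@B4, b@B7, c@B2, c@B7, d@B1, e@B5}   OUT={a@B8, b@B7, c@B7, d@B1, e@B5}
  B8:   IN={a@B8, b@B0, b@B7, c@B2, c@B7, d@B1, e@B2, e@B5}   OUT={a@B8, b@B0, b@B7, c@B2, c@B7, d@B1, e@B2, e@B5}
  B9:   IN={a@B8, b@B0, b@B7, c@B2, c@B7, d@B1, e@B2, e@B5}   OUT={a@B8, b@B0, b@B7, c@B9, d@B1, e@B2, e@B5}

Merge at B8: IN[B8] = OUT[B3] ⊔ OUT[B7] = {a@B8, b@B0, b@B7, c@B2, c@B7, d@B1, e@B2, e@B5}
Applying B8's transfer function to that IN value gives OUT[B8] (row B8 above).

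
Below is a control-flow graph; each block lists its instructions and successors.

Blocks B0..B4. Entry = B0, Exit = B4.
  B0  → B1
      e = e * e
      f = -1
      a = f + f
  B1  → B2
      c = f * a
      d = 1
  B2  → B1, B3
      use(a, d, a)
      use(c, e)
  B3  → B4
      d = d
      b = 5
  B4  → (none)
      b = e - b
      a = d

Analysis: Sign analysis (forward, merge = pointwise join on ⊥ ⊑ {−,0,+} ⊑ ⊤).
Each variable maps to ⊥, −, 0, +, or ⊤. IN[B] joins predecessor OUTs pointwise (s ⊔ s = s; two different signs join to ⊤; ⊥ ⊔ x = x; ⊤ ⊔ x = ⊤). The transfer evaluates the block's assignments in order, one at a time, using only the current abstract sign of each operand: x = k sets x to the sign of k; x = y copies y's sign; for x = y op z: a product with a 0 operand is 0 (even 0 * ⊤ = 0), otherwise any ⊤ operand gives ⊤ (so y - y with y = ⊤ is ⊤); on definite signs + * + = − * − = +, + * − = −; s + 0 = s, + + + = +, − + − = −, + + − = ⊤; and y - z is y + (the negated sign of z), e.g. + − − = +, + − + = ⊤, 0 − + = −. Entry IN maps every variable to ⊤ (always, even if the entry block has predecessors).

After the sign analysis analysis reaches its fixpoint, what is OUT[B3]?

Answer: {a: -, b: +, c: +, d: +, e: ⊤, f: -}

Trace:
Converged values:
  B0:   IN=(all ⊤)   OUT={a:-, f:-; rest ⊤}
  B1:   IN={a:-, f:-; rest ⊤}   OUT={a:-, c:+, d:+, f:-; rest ⊤}
  B2:   IN={a:-, c:+, d:+, f:-; rest ⊤}   OUT={a:-, c:+, d:+, f:-; rest ⊤}
  B3:   IN={a:-, c:+, d:+, f:-; rest ⊤}   OUT={a:-, b:+, c:+, d:+, f:-; rest ⊤}
  B4:   IN={a:-, b:+, c:+, d:+, f:-; rest ⊤}   OUT={a:+, c:+, d:+, f:-; rest ⊤}

Merge at B3: IN[B3] = OUT[B2] = {a: -, b: ⊤, c: +, d: +, e: ⊤, f: -}
Applying B3's transfer function to that IN value gives OUT[B3] (row B3 above).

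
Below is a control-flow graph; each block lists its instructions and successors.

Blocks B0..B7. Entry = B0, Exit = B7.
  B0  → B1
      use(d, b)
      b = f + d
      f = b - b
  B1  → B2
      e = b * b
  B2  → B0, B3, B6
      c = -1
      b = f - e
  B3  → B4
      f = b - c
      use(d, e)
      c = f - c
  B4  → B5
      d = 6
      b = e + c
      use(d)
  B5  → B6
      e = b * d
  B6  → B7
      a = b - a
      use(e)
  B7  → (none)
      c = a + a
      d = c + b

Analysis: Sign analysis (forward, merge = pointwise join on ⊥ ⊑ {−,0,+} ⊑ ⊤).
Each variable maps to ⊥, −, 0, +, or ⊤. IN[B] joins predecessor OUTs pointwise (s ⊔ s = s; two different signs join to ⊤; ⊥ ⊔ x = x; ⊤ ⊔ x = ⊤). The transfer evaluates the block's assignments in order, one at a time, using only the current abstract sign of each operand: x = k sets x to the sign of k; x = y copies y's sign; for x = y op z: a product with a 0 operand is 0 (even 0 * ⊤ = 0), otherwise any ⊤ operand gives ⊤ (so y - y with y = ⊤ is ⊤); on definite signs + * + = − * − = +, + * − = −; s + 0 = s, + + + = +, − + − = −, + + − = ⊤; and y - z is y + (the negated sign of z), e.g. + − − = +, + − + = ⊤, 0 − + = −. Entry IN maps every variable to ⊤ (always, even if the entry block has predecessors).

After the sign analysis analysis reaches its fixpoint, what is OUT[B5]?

Answer: {a: ⊤, b: ⊤, c: ⊤, d: +, e: ⊤, f: ⊤}

Trace:
Fixpoint table:
  B0:  IN=(all ⊤)  OUT=(all ⊤)
  B1:  IN=(all ⊤)  OUT=(all ⊤)
  B2:  IN=(all ⊤)  OUT={c:-; rest ⊤}
  B3:  IN={c:-; rest ⊤}  OUT=(all ⊤)
  B4:  IN=(all ⊤)  OUT={d:+; rest ⊤}
  B5:  IN={d:+; rest ⊤}  OUT={d:+; rest ⊤}
  B6:  IN=(all ⊤)  OUT=(all ⊤)
  B7:  IN=(all ⊤)  OUT=(all ⊤)

Merge at B5: IN[B5] = OUT[B4] = {a: ⊤, b: ⊤, c: ⊤, d: +, e: ⊤, f: ⊤}
Applying B5's transfer function to that IN value gives OUT[B5] (row B5 above).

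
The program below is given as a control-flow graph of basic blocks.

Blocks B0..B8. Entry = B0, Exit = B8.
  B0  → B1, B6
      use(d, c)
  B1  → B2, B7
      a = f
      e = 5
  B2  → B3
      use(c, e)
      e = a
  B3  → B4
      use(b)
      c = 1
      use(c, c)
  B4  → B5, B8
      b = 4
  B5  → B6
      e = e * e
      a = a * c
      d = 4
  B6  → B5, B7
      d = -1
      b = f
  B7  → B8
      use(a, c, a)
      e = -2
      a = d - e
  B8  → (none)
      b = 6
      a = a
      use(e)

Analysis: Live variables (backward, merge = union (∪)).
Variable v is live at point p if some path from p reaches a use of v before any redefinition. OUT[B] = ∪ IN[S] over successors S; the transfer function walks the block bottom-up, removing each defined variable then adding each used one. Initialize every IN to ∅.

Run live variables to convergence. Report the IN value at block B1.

Fixpoint table:
  B0:   IN={a, b, c, d, e, f}   OUT={a, b, c, d, e, f}
  B1:   IN={b, c, d, f}   OUT={a, b, c, d, e, f}
  B2:   IN={a, b, c, e, f}   OUT={a, b, e, f}
  B3:   IN={a, b, e, f}   OUT={a, c, e, f}
  B4:   IN={a, c, e, f}   OUT={a, c, e, f}
  B5:   IN={a, c, e, f}   OUT={a, c, e, f}
  B6:   IN={a, c, e, f}   OUT={a, c, d, e, f}
  B7:   IN={a, c, d}   OUT={a, e}
  B8:   IN={a, e}   OUT={}

Merge at B1: OUT[B1] = IN[B2] ⊔ IN[B7] = {a, b, c, d, e, f}
Applying B1's transfer function to that OUT value gives IN[B1] (row B1 above).

Answer: {b, c, d, f}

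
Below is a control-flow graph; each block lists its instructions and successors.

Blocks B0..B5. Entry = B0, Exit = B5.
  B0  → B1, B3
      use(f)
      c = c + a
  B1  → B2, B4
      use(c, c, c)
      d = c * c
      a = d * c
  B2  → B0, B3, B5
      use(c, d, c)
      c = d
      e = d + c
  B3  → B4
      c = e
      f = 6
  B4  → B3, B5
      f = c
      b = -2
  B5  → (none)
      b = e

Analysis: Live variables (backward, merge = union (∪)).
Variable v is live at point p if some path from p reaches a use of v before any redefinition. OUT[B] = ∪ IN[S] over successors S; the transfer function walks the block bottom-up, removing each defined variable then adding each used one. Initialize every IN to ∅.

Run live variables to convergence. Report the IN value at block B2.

Answer: {a, c, d, f}

Working:
Fixpoint table:
  B0: | IN={a, c, e, f} | OUT={c, e, f}
  B1: | IN={c, e, f} | OUT={a, c, d, e, f}
  B2: | IN={a, c, d, f} | OUT={a, c, e, f}
  B3: | IN={e} | OUT={c, e}
  B4: | IN={c, e} | OUT={e}
  B5: | IN={e} | OUT={}

Merge at B2: OUT[B2] = IN[B0] ⊔ IN[B3] ⊔ IN[B5] = {a, c, e, f}
Applying B2's transfer function to that OUT value gives IN[B2] (row B2 above).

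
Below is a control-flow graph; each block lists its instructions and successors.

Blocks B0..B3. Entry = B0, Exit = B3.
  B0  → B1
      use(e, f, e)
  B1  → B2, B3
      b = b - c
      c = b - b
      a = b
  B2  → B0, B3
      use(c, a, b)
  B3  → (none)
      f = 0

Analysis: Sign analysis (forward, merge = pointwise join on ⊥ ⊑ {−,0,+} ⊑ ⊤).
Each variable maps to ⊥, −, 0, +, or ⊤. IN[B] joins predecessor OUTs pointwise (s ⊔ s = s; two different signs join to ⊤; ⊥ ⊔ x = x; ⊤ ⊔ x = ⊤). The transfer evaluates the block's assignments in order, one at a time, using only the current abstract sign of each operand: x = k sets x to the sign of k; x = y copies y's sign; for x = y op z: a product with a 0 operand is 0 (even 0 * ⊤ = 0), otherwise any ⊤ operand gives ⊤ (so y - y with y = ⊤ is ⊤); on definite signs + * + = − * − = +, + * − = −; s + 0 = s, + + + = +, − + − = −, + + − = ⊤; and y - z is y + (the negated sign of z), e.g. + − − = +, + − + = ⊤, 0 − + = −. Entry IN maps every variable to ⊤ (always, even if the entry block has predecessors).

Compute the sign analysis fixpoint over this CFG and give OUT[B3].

Converged values:
  B0:   IN=(all ⊤)   OUT=(all ⊤)
  B1:   IN=(all ⊤)   OUT=(all ⊤)
  B2:   IN=(all ⊤)   OUT=(all ⊤)
  B3:   IN=(all ⊤)   OUT={f:0; rest ⊤}

Merge at B3: IN[B3] = OUT[B1] ⊔ OUT[B2] = {a: ⊤, b: ⊤, c: ⊤, d: ⊤, e: ⊤, f: ⊤}
Applying B3's transfer function to that IN value gives OUT[B3] (row B3 above).

Answer: {a: ⊤, b: ⊤, c: ⊤, d: ⊤, e: ⊤, f: 0}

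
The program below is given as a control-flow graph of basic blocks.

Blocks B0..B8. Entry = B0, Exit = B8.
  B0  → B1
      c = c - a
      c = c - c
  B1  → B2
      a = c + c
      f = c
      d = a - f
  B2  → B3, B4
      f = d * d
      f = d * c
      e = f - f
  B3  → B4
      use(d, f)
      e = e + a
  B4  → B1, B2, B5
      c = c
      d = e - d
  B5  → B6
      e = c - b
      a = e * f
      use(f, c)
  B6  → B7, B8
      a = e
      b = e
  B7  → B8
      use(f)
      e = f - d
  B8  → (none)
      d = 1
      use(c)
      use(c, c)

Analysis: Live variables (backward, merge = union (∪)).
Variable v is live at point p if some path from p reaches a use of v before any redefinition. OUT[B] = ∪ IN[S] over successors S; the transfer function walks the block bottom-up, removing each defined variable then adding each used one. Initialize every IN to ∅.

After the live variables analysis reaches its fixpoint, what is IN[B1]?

Answer: {b, c}

Trace:
Per-block solution:
  B0: | IN={a, b, c} | OUT={b, c}
  B1: | IN={b, c} | OUT={a, b, c, d}
  B2: | IN={a, b, c, d} | OUT={a, b, c, d, e, f}
  B3: | IN={a, b, c, d, e, f} | OUT={a, b, c, d, e, f}
  B4: | IN={a, b, c, d, e, f} | OUT={a, b, c, d, f}
  B5: | IN={b, c, d, f} | OUT={c, d, e, f}
  B6: | IN={c, d, e, f} | OUT={c, d, f}
  B7: | IN={c, d, f} | OUT={c}
  B8: | IN={c} | OUT={}

Merge at B1: OUT[B1] = IN[B2] = {a, b, c, d}
Applying B1's transfer function to that OUT value gives IN[B1] (row B1 above).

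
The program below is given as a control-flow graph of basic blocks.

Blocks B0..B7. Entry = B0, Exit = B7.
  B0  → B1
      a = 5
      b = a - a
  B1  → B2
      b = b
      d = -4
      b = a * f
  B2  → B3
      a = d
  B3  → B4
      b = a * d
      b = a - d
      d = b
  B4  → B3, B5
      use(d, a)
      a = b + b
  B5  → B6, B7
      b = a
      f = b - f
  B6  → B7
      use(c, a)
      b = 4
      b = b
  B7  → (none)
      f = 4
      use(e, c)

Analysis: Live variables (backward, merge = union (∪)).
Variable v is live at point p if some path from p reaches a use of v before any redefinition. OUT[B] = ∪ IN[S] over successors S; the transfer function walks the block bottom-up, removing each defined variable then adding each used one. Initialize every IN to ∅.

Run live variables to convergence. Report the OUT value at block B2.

Answer: {a, c, d, e, f}

Derivation:
Per-block solution:
  B0: | IN={c, e, f} | OUT={a, b, c, e, f}
  B1: | IN={a, b, c, e, f} | OUT={c, d, e, f}
  B2: | IN={c, d, e, f} | OUT={a, c, d, e, f}
  B3: | IN={a, c, d, e, f} | OUT={a, b, c, d, e, f}
  B4: | IN={a, b, c, d, e, f} | OUT={a, c, d, e, f}
  B5: | IN={a, c, e, f} | OUT={a, c, e}
  B6: | IN={a, c, e} | OUT={c, e}
  B7: | IN={c, e} | OUT={}

Merge at B2: OUT[B2] = IN[B3] = {a, c, d, e, f}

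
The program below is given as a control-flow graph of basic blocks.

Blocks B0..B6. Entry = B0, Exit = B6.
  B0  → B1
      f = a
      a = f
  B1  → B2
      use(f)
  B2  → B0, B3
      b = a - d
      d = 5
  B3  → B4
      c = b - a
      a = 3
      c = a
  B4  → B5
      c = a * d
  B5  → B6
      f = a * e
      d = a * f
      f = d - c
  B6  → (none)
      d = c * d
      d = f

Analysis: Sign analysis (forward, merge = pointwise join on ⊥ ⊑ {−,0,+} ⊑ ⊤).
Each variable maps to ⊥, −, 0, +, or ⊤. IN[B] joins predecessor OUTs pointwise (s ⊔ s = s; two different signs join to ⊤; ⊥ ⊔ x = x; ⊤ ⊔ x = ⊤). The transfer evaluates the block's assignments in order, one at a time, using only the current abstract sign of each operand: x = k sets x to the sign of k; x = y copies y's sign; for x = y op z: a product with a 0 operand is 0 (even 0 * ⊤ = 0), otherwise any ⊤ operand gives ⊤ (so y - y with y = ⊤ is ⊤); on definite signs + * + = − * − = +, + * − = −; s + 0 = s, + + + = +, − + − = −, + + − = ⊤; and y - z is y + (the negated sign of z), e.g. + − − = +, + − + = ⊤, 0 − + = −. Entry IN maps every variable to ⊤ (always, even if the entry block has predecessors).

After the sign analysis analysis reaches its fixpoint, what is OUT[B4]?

Answer: {a: +, b: ⊤, c: +, d: +, e: ⊤, f: ⊤}

Trace:
Converged values:
  B0:  IN=(all ⊤)  OUT=(all ⊤)
  B1:  IN=(all ⊤)  OUT=(all ⊤)
  B2:  IN=(all ⊤)  OUT={d:+; rest ⊤}
  B3:  IN={d:+; rest ⊤}  OUT={a:+, c:+, d:+; rest ⊤}
  B4:  IN={a:+, c:+, d:+; rest ⊤}  OUT={a:+, c:+, d:+; rest ⊤}
  B5:  IN={a:+, c:+, d:+; rest ⊤}  OUT={a:+, c:+; rest ⊤}
  B6:  IN={a:+, c:+; rest ⊤}  OUT={a:+, c:+; rest ⊤}

Merge at B4: IN[B4] = OUT[B3] = {a: +, b: ⊤, c: +, d: +, e: ⊤, f: ⊤}
Applying B4's transfer function to that IN value gives OUT[B4] (row B4 above).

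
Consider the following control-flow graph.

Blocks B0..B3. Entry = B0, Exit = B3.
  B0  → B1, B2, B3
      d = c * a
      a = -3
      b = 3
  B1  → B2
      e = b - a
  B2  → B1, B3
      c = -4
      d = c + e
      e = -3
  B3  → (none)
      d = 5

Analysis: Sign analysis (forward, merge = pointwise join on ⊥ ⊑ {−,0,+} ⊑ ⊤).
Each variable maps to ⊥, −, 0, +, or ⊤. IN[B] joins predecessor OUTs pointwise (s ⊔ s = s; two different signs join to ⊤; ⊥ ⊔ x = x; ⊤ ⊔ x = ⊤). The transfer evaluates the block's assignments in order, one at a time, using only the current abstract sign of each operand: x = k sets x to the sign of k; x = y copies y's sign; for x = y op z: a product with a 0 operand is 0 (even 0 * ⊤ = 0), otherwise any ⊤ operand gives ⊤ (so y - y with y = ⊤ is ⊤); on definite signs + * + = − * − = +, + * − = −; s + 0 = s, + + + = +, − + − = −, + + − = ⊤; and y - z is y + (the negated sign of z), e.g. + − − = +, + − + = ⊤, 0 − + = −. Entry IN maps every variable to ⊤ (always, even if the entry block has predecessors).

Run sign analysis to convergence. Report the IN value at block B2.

Per-block solution:
  B0:   IN=(all ⊤)   OUT={a:-, b:+; rest ⊤}
  B1:   IN={a:-, b:+; rest ⊤}   OUT={a:-, b:+, e:+; rest ⊤}
  B2:   IN={a:-, b:+; rest ⊤}   OUT={a:-, b:+, c:-, e:-; rest ⊤}
  B3:   IN={a:-, b:+; rest ⊤}   OUT={a:-, b:+, d:+; rest ⊤}

Merge at B2: IN[B2] = OUT[B0] ⊔ OUT[B1] = {a: -, b: +, c: ⊤, d: ⊤, e: ⊤, f: ⊤}

Answer: {a: -, b: +, c: ⊤, d: ⊤, e: ⊤, f: ⊤}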